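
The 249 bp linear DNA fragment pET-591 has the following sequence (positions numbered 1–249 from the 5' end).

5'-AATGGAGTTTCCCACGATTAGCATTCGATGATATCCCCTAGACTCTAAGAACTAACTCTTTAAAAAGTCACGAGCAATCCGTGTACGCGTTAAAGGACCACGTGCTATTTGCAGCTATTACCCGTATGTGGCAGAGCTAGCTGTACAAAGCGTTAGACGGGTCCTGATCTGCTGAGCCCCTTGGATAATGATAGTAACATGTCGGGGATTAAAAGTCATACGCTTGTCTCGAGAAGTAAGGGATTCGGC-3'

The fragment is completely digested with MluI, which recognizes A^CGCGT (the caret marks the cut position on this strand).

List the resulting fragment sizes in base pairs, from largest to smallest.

The MluI site (ACGCGT) starts at position 85.
MluI cuts after the first base of each site, so after position 85.
Linear molecule, 1 cut → 2 fragments:
  1–85 → 85 bp
  86–249 → 164 bp
Sorted largest to smallest: 164, 85 bp.

164, 85 bp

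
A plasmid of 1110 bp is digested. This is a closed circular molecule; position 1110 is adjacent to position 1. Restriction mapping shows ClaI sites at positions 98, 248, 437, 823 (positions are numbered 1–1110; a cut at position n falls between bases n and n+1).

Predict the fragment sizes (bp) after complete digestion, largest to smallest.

Circular molecule, 4 cuts → 4 fragments:
  248 − 98 = 150 bp
  437 − 248 = 189 bp
  823 − 437 = 386 bp
  wrap: 1110 − 823 + 98 = 385 bp
Sorted largest to smallest: 386, 385, 189, 150 bp.

386, 385, 189, 150 bp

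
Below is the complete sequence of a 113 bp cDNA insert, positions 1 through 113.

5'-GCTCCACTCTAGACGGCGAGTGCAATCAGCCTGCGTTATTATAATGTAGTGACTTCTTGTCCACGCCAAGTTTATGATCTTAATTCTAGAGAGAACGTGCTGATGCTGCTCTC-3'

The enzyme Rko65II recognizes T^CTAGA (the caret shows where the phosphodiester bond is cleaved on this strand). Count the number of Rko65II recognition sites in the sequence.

2

TCTAGA occurs starting at positions 8, 85.
Rko65II cuts at 2 sites.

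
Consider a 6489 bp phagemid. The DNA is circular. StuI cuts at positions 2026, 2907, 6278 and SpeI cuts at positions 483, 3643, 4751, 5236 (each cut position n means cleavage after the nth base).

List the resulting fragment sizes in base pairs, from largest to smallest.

1543, 1108, 1042, 881, 736, 694, 485 bp

Combined cut positions (sorted): 483, 2026, 2907, 3643, 4751, 5236, 6278.
Circular molecule, 7 cuts → 7 fragments:
  2026 − 483 = 1543 bp
  2907 − 2026 = 881 bp
  3643 − 2907 = 736 bp
  4751 − 3643 = 1108 bp
  5236 − 4751 = 485 bp
  6278 − 5236 = 1042 bp
  wrap: 6489 − 6278 + 483 = 694 bp
Sorted largest to smallest: 1543, 1108, 1042, 881, 736, 694, 485 bp.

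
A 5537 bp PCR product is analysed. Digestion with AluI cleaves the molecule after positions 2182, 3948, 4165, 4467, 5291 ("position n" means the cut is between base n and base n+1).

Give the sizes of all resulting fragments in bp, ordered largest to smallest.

Linear molecule, 5 cuts → 6 fragments:
  2182 − 0 = 2182 bp
  3948 − 2182 = 1766 bp
  4165 − 3948 = 217 bp
  4467 − 4165 = 302 bp
  5291 − 4467 = 824 bp
  5537 − 5291 = 246 bp
Sorted largest to smallest: 2182, 1766, 824, 302, 246, 217 bp.

2182, 1766, 824, 302, 246, 217 bp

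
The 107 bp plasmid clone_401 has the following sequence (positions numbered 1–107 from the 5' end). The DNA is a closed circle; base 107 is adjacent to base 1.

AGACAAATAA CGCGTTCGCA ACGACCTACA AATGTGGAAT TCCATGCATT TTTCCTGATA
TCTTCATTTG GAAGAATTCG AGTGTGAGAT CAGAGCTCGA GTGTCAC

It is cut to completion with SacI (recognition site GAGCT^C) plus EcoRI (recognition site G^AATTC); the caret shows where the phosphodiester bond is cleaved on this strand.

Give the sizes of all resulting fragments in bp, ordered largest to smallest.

47, 37, 23 bp

The SacI site (GAGCTC) starts at position 93.
SacI cuts after base 5 of each site (before the last base), so after position 97.
EcoRI sites (GAATTC) start at positions 37, 74.
EcoRI cuts after the first base of each site, so after positions 37, 74.
Combined cut positions: 37, 74, 97.
Circular molecule, 3 cuts → 3 fragments:
  38–74 → 37 bp
  75–97 → 23 bp
  98–107 then 1–37 → 10 + 37 = 47 bp
Sorted largest to smallest: 47, 37, 23 bp.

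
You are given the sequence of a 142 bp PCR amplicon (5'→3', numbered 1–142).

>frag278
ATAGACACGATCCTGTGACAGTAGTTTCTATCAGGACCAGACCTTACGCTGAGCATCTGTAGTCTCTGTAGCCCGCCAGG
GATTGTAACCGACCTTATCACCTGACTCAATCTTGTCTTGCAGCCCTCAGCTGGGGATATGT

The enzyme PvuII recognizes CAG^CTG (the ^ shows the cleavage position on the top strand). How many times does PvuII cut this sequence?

1

CAGCTG occurs starting at position 128.
PvuII cuts at 1 site.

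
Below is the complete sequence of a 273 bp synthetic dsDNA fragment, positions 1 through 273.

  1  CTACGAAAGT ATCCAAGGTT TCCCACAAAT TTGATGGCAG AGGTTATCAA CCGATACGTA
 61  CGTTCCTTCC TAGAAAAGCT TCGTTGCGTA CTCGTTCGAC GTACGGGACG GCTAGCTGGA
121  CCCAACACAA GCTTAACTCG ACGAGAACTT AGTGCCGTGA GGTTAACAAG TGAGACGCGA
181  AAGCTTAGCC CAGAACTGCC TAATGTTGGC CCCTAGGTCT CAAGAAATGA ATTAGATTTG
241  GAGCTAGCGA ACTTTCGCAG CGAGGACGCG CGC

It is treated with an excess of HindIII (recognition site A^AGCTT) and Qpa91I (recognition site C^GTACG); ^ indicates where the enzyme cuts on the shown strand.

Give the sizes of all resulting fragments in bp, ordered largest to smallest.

HindIII sites (AAGCTT) start at positions 76, 129, 181.
HindIII cuts after the first base of each site, so after positions 76, 129, 181.
Qpa91I sites (CGTACG) start at positions 57, 100.
Qpa91I cuts after the first base of each site, so after positions 57, 100.
Combined cut positions: 57, 76, 100, 129, 181.
Linear molecule, 5 cuts → 6 fragments:
  1–57 → 57 bp
  58–76 → 19 bp
  77–100 → 24 bp
  101–129 → 29 bp
  130–181 → 52 bp
  182–273 → 92 bp
Sorted largest to smallest: 92, 57, 52, 29, 24, 19 bp.

92, 57, 52, 29, 24, 19 bp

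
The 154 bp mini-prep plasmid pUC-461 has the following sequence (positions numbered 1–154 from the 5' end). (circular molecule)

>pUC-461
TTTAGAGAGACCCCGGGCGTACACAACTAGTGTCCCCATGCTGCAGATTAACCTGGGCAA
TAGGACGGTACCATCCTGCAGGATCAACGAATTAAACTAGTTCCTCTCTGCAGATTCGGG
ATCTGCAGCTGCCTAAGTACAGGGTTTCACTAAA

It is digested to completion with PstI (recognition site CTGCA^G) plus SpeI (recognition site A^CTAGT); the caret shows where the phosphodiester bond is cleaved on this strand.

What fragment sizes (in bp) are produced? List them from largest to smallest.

PstI sites (CTGCAG) start at positions 41, 76, 108, 123.
PstI cuts after base 5 of each site (before the last base), so after positions 45, 80, 112, 127.
SpeI sites (ACTAGT) start at positions 26, 96.
SpeI cuts after the first base of each site, so after positions 26, 96.
Combined cut positions: 26, 45, 80, 96, 112, 127.
Circular molecule, 6 cuts → 6 fragments:
  27–45 → 19 bp
  46–80 → 35 bp
  81–96 → 16 bp
  97–112 → 16 bp
  113–127 → 15 bp
  128–154 then 1–26 → 27 + 26 = 53 bp
Sorted largest to smallest: 53, 35, 19, 16, 16, 15 bp.

53, 35, 19, 16, 16, 15 bp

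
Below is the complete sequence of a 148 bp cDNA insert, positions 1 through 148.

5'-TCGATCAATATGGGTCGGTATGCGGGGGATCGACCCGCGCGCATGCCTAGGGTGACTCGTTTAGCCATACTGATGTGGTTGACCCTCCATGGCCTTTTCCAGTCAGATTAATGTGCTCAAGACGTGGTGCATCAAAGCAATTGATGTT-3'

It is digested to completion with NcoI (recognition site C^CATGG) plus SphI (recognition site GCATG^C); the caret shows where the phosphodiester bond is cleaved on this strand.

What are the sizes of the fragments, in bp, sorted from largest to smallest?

61, 45, 42 bp

The NcoI site (CCATGG) starts at position 87.
NcoI cuts after the first base of each site, so after position 87.
The SphI site (GCATGC) starts at position 41.
SphI cuts after base 5 of each site (before the last base), so after position 45.
Combined cut positions: 45, 87.
Linear molecule, 2 cuts → 3 fragments:
  1–45 → 45 bp
  46–87 → 42 bp
  88–148 → 61 bp
Sorted largest to smallest: 61, 45, 42 bp.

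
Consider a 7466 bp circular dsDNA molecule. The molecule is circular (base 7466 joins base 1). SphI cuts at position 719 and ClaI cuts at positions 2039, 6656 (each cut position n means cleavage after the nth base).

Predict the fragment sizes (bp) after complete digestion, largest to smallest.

Combined cut positions (sorted): 719, 2039, 6656.
Circular molecule, 3 cuts → 3 fragments:
  2039 − 719 = 1320 bp
  6656 − 2039 = 4617 bp
  wrap: 7466 − 6656 + 719 = 1529 bp
Sorted largest to smallest: 4617, 1529, 1320 bp.

4617, 1529, 1320 bp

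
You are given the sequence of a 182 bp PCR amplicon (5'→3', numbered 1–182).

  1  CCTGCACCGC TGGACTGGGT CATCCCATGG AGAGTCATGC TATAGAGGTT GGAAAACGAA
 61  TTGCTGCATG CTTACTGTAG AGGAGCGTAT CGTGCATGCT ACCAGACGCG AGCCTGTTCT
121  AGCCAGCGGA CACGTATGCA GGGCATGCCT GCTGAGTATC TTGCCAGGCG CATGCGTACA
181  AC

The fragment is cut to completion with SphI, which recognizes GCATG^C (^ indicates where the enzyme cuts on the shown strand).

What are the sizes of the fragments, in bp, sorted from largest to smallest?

70, 49, 28, 27, 8 bp

SphI sites (GCATGC) start at positions 66, 94, 143, 170.
SphI cuts after base 5 of each site (before the last base), so after positions 70, 98, 147, 174.
Linear molecule, 4 cuts → 5 fragments:
  1–70 → 70 bp
  71–98 → 28 bp
  99–147 → 49 bp
  148–174 → 27 bp
  175–182 → 8 bp
Sorted largest to smallest: 70, 49, 28, 27, 8 bp.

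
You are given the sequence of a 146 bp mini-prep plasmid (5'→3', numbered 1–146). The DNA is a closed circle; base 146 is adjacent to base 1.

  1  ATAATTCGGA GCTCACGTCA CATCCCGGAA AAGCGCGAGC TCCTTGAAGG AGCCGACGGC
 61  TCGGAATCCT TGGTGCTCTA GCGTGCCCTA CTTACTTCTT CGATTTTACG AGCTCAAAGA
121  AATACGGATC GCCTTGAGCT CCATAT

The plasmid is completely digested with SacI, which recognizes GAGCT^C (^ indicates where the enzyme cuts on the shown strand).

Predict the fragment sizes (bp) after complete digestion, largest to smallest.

SacI sites (GAGCTC) start at positions 9, 37, 110, 136.
SacI cuts after base 5 of each site (before the last base), so after positions 13, 41, 114, 140.
Circular molecule, 4 cuts → 4 fragments:
  14–41 → 28 bp
  42–114 → 73 bp
  115–140 → 26 bp
  141–146 then 1–13 → 6 + 13 = 19 bp
Sorted largest to smallest: 73, 28, 26, 19 bp.

73, 28, 26, 19 bp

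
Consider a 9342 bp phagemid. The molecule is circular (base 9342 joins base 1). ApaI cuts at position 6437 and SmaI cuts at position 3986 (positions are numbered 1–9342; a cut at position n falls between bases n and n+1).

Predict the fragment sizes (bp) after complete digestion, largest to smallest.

6891, 2451 bp

Combined cut positions (sorted): 3986, 6437.
Circular molecule, 2 cuts → 2 fragments:
  6437 − 3986 = 2451 bp
  wrap: 9342 − 6437 + 3986 = 6891 bp
Sorted largest to smallest: 6891, 2451 bp.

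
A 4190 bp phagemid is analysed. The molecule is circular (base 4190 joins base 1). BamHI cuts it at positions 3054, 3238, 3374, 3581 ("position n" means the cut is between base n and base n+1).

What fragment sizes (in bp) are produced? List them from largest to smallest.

Circular molecule, 4 cuts → 4 fragments:
  3238 − 3054 = 184 bp
  3374 − 3238 = 136 bp
  3581 − 3374 = 207 bp
  wrap: 4190 − 3581 + 3054 = 3663 bp
Sorted largest to smallest: 3663, 207, 184, 136 bp.

3663, 207, 184, 136 bp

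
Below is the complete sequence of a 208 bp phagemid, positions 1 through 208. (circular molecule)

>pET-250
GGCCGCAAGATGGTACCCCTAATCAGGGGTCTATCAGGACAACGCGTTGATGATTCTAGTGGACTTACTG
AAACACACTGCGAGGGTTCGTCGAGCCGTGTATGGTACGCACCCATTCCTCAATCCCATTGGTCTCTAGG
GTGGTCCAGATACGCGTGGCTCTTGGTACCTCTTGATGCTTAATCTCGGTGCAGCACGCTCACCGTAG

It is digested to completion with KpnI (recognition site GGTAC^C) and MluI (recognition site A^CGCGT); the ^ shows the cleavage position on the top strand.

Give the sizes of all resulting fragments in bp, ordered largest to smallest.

110, 55, 26, 17 bp

KpnI sites (GGTACC) start at positions 12, 165.
KpnI cuts after base 5 of each site (before the last base), so after positions 16, 169.
MluI sites (ACGCGT) start at positions 42, 152.
MluI cuts after the first base of each site, so after positions 42, 152.
Combined cut positions: 16, 42, 152, 169.
Circular molecule, 4 cuts → 4 fragments:
  17–42 → 26 bp
  43–152 → 110 bp
  153–169 → 17 bp
  170–208 then 1–16 → 39 + 16 = 55 bp
Sorted largest to smallest: 110, 55, 26, 17 bp.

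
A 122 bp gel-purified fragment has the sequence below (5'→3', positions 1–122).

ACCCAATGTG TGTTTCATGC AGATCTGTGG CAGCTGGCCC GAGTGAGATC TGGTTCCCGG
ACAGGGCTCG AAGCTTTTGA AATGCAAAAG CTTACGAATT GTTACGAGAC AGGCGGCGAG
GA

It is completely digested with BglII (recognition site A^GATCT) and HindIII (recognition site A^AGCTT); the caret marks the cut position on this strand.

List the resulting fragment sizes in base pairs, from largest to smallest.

BglII sites (AGATCT) start at positions 21, 46.
BglII cuts after the first base of each site, so after positions 21, 46.
HindIII sites (AAGCTT) start at positions 71, 88.
HindIII cuts after the first base of each site, so after positions 71, 88.
Combined cut positions: 21, 46, 71, 88.
Linear molecule, 4 cuts → 5 fragments:
  1–21 → 21 bp
  22–46 → 25 bp
  47–71 → 25 bp
  72–88 → 17 bp
  89–122 → 34 bp
Sorted largest to smallest: 34, 25, 25, 21, 17 bp.

34, 25, 25, 21, 17 bp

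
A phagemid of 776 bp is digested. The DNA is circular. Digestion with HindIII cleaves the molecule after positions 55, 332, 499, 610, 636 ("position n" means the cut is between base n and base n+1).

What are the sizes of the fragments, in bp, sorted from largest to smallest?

277, 195, 167, 111, 26 bp

Circular molecule, 5 cuts → 5 fragments:
  332 − 55 = 277 bp
  499 − 332 = 167 bp
  610 − 499 = 111 bp
  636 − 610 = 26 bp
  wrap: 776 − 636 + 55 = 195 bp
Sorted largest to smallest: 277, 195, 167, 111, 26 bp.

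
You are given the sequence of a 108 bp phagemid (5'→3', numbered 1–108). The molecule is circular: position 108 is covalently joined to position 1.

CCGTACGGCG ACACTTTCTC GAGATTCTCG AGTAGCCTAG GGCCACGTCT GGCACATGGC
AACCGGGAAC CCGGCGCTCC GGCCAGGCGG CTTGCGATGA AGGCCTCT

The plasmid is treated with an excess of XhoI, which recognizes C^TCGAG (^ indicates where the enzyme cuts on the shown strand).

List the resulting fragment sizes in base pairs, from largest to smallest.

99, 9 bp

XhoI sites (CTCGAG) start at positions 18, 27.
XhoI cuts after the first base of each site, so after positions 18, 27.
Circular molecule, 2 cuts → 2 fragments:
  19–27 → 9 bp
  28–108 then 1–18 → 81 + 18 = 99 bp
Sorted largest to smallest: 99, 9 bp.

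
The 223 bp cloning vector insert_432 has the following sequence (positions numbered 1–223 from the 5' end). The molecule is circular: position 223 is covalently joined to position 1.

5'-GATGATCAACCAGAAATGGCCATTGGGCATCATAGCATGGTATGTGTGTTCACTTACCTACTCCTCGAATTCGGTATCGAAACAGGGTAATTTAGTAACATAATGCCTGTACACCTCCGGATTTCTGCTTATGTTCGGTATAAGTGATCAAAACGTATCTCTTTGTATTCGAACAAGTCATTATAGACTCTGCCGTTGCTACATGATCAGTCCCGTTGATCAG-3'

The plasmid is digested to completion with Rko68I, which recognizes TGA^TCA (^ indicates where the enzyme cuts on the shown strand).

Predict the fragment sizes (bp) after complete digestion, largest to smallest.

142, 59, 13, 9 bp

Rko68I sites (TGATCA) start at positions 3, 145, 204, 217.
Rko68I cuts after base 3 of each site, so after positions 5, 147, 206, 219.
Circular molecule, 4 cuts → 4 fragments:
  6–147 → 142 bp
  148–206 → 59 bp
  207–219 → 13 bp
  220–223 then 1–5 → 4 + 5 = 9 bp
Sorted largest to smallest: 142, 59, 13, 9 bp.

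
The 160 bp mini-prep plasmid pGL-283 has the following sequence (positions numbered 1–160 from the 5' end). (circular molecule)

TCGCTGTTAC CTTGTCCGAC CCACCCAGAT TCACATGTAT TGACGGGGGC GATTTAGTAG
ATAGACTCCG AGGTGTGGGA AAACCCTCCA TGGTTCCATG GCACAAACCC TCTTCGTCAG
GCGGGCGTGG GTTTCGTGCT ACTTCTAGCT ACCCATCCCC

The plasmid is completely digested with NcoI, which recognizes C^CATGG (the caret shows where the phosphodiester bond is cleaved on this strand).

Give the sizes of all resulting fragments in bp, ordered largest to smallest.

152, 8 bp

NcoI sites (CCATGG) start at positions 88, 96.
NcoI cuts after the first base of each site, so after positions 88, 96.
Circular molecule, 2 cuts → 2 fragments:
  89–96 → 8 bp
  97–160 then 1–88 → 64 + 88 = 152 bp
Sorted largest to smallest: 152, 8 bp.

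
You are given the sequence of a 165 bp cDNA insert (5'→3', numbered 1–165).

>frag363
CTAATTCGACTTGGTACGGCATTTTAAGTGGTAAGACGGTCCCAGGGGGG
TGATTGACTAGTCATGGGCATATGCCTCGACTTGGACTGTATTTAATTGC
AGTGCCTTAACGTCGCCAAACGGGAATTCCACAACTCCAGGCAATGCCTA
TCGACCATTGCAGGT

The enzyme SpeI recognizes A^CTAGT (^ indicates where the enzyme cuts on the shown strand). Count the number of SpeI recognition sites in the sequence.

1

ACTAGT occurs starting at position 57.
SpeI cuts at 1 site.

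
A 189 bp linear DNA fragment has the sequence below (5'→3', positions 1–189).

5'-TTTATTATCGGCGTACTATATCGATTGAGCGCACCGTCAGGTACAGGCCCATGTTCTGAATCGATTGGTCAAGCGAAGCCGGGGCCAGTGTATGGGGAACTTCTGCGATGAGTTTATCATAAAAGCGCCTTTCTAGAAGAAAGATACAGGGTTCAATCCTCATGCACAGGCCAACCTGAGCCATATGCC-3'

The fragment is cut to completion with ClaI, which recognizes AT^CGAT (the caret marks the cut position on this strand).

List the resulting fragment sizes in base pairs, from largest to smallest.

128, 40, 21 bp

ClaI sites (ATCGAT) start at positions 20, 60.
ClaI cuts after base 2 of each site, so after positions 21, 61.
Linear molecule, 2 cuts → 3 fragments:
  1–21 → 21 bp
  22–61 → 40 bp
  62–189 → 128 bp
Sorted largest to smallest: 128, 40, 21 bp.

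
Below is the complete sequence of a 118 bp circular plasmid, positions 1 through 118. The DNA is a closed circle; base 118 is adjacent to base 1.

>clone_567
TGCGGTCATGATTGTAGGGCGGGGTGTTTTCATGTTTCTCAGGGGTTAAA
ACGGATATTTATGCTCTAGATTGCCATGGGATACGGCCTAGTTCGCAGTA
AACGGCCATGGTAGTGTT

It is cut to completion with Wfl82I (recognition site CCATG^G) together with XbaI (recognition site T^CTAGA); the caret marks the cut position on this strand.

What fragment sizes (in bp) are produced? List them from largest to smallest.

73, 32, 13 bp

Wfl82I sites (CCATGG) start at positions 74, 106.
Wfl82I cuts after base 5 of each site (before the last base), so after positions 78, 110.
The XbaI site (TCTAGA) starts at position 65.
XbaI cuts after the first base of each site, so after position 65.
Combined cut positions: 65, 78, 110.
Circular molecule, 3 cuts → 3 fragments:
  66–78 → 13 bp
  79–110 → 32 bp
  111–118 then 1–65 → 8 + 65 = 73 bp
Sorted largest to smallest: 73, 32, 13 bp.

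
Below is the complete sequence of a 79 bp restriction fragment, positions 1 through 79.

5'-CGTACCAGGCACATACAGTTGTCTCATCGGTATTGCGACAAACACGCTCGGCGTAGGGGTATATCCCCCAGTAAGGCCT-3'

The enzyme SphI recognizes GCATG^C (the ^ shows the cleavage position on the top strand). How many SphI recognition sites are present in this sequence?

0

No occurrence of GCATGC is present in the sequence.
SphI does not cut: 0 sites.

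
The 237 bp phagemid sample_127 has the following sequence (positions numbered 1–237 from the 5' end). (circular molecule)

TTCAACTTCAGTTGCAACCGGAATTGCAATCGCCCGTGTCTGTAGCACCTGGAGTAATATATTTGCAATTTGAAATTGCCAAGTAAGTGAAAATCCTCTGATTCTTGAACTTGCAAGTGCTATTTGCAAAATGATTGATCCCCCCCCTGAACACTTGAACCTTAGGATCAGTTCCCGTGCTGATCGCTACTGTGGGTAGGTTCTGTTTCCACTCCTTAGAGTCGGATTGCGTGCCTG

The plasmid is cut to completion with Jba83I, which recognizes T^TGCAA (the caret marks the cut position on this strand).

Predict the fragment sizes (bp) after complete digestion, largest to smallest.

125, 48, 39, 13, 12 bp

Jba83I sites (TTGCAA) start at positions 12, 24, 63, 111, 124.
Jba83I cuts after the first base of each site, so after positions 12, 24, 63, 111, 124.
Circular molecule, 5 cuts → 5 fragments:
  13–24 → 12 bp
  25–63 → 39 bp
  64–111 → 48 bp
  112–124 → 13 bp
  125–237 then 1–12 → 113 + 12 = 125 bp
Sorted largest to smallest: 125, 48, 39, 13, 12 bp.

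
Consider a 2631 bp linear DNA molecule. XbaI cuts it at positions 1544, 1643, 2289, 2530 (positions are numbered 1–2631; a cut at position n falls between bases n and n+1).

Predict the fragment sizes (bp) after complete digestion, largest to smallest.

Linear molecule, 4 cuts → 5 fragments:
  1544 − 0 = 1544 bp
  1643 − 1544 = 99 bp
  2289 − 1643 = 646 bp
  2530 − 2289 = 241 bp
  2631 − 2530 = 101 bp
Sorted largest to smallest: 1544, 646, 241, 101, 99 bp.

1544, 646, 241, 101, 99 bp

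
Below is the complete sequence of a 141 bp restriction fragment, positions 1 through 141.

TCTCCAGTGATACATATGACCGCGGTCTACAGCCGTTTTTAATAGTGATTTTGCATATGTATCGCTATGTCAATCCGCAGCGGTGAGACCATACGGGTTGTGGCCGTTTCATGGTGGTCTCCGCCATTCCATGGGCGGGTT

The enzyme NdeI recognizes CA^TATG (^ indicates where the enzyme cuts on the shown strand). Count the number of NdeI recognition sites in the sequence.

2

CATATG occurs starting at positions 13, 54.
NdeI cuts at 2 sites.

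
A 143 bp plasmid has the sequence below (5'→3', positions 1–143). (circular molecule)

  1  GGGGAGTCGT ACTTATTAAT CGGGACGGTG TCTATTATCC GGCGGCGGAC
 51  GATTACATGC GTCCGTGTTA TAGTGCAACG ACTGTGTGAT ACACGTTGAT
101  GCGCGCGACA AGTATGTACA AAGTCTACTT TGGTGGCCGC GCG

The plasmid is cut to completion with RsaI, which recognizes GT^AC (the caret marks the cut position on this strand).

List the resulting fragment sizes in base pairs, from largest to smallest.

107, 36 bp

RsaI sites (GTAC) start at positions 9, 116.
RsaI cuts after base 2 of each site, so after positions 10, 117.
Circular molecule, 2 cuts → 2 fragments:
  11–117 → 107 bp
  118–143 then 1–10 → 26 + 10 = 36 bp
Sorted largest to smallest: 107, 36 bp.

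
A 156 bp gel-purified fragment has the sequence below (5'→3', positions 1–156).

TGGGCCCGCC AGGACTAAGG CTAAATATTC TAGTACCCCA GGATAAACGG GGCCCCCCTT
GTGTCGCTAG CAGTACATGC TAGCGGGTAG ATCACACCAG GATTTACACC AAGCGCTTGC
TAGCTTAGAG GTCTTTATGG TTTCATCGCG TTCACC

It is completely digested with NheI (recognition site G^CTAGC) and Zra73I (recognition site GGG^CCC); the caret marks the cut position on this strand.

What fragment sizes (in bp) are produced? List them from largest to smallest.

48, 40, 37, 14, 13, 4 bp

NheI sites (GCTAGC) start at positions 66, 79, 119.
NheI cuts after the first base of each site, so after positions 66, 79, 119.
Zra73I sites (GGGCCC) start at positions 2, 50.
Zra73I cuts after base 3 of each site, so after positions 4, 52.
Combined cut positions: 4, 52, 66, 79, 119.
Linear molecule, 5 cuts → 6 fragments:
  1–4 → 4 bp
  5–52 → 48 bp
  53–66 → 14 bp
  67–79 → 13 bp
  80–119 → 40 bp
  120–156 → 37 bp
Sorted largest to smallest: 48, 40, 37, 14, 13, 4 bp.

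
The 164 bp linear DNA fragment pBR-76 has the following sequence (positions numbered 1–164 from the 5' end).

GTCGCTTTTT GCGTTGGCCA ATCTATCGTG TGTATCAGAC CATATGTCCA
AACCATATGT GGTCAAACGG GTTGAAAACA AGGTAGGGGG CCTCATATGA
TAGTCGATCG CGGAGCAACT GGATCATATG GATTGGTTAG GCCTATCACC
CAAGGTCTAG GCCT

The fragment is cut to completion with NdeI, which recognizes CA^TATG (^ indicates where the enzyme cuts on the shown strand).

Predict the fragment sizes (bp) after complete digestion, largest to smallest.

42, 40, 38, 31, 13 bp

NdeI sites (CATATG) start at positions 41, 54, 94, 125.
NdeI cuts after base 2 of each site, so after positions 42, 55, 95, 126.
Linear molecule, 4 cuts → 5 fragments:
  1–42 → 42 bp
  43–55 → 13 bp
  56–95 → 40 bp
  96–126 → 31 bp
  127–164 → 38 bp
Sorted largest to smallest: 42, 40, 38, 31, 13 bp.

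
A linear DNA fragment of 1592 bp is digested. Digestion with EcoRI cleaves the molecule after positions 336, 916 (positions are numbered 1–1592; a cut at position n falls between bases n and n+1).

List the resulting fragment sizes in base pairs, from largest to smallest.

Linear molecule, 2 cuts → 3 fragments:
  336 − 0 = 336 bp
  916 − 336 = 580 bp
  1592 − 916 = 676 bp
Sorted largest to smallest: 676, 580, 336 bp.

676, 580, 336 bp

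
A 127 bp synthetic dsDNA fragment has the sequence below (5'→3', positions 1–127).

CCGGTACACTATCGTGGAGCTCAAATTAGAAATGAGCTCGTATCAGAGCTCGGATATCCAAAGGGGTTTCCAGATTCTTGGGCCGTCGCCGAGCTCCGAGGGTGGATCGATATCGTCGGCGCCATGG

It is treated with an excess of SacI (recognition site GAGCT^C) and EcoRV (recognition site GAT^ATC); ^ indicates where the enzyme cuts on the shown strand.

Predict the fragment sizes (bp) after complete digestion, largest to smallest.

SacI sites (GAGCTC) start at positions 17, 34, 46, 91.
SacI cuts after base 5 of each site (before the last base), so after positions 21, 38, 50, 95.
EcoRV sites (GATATC) start at positions 53, 109.
EcoRV cuts after base 3 of each site, so after positions 55, 111.
Combined cut positions: 21, 38, 50, 55, 95, 111.
Linear molecule, 6 cuts → 7 fragments:
  1–21 → 21 bp
  22–38 → 17 bp
  39–50 → 12 bp
  51–55 → 5 bp
  56–95 → 40 bp
  96–111 → 16 bp
  112–127 → 16 bp
Sorted largest to smallest: 40, 21, 17, 16, 16, 12, 5 bp.

40, 21, 17, 16, 16, 12, 5 bp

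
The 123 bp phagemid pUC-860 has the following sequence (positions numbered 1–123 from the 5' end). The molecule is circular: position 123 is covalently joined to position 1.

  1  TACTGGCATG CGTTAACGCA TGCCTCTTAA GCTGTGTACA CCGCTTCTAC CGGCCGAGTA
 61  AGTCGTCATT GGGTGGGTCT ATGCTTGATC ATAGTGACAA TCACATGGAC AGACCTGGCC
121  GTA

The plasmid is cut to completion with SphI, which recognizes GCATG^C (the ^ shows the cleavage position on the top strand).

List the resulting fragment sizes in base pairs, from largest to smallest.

SphI sites (GCATGC) start at positions 6, 18.
SphI cuts after base 5 of each site (before the last base), so after positions 10, 22.
Circular molecule, 2 cuts → 2 fragments:
  11–22 → 12 bp
  23–123 then 1–10 → 101 + 10 = 111 bp
Sorted largest to smallest: 111, 12 bp.

111, 12 bp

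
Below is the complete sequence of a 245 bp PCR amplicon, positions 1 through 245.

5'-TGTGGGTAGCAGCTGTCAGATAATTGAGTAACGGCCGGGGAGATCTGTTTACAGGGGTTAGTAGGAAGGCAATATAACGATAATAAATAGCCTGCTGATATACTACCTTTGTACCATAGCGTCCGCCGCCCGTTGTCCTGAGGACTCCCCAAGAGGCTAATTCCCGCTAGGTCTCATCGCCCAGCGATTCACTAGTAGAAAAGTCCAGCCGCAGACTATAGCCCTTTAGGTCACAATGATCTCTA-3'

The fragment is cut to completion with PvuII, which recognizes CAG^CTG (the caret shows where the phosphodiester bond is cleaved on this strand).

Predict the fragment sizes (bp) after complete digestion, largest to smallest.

233, 12 bp

The PvuII site (CAGCTG) starts at position 10.
PvuII cuts after base 3 of each site, so after position 12.
Linear molecule, 1 cut → 2 fragments:
  1–12 → 12 bp
  13–245 → 233 bp
Sorted largest to smallest: 233, 12 bp.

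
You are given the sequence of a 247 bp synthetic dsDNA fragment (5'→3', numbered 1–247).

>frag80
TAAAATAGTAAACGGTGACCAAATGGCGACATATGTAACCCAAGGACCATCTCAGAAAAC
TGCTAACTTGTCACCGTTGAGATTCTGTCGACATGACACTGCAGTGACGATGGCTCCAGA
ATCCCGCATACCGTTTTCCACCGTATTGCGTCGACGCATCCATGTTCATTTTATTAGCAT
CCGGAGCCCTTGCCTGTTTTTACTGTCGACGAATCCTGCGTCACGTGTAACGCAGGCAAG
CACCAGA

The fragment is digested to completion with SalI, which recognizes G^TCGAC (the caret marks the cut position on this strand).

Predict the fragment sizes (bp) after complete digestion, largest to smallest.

87, 63, 55, 42 bp

SalI sites (GTCGAC) start at positions 87, 150, 205.
SalI cuts after the first base of each site, so after positions 87, 150, 205.
Linear molecule, 3 cuts → 4 fragments:
  1–87 → 87 bp
  88–150 → 63 bp
  151–205 → 55 bp
  206–247 → 42 bp
Sorted largest to smallest: 87, 63, 55, 42 bp.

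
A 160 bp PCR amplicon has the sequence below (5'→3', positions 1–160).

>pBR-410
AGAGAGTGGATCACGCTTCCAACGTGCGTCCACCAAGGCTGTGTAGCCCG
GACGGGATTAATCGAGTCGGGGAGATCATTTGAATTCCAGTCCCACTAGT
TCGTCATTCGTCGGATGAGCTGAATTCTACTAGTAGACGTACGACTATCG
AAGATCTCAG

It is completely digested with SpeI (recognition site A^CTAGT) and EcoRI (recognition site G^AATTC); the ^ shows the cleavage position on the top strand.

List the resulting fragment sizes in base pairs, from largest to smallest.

82, 31, 27, 13, 7 bp

SpeI sites (ACTAGT) start at positions 95, 129.
SpeI cuts after the first base of each site, so after positions 95, 129.
EcoRI sites (GAATTC) start at positions 82, 122.
EcoRI cuts after the first base of each site, so after positions 82, 122.
Combined cut positions: 82, 95, 122, 129.
Linear molecule, 4 cuts → 5 fragments:
  1–82 → 82 bp
  83–95 → 13 bp
  96–122 → 27 bp
  123–129 → 7 bp
  130–160 → 31 bp
Sorted largest to smallest: 82, 31, 27, 13, 7 bp.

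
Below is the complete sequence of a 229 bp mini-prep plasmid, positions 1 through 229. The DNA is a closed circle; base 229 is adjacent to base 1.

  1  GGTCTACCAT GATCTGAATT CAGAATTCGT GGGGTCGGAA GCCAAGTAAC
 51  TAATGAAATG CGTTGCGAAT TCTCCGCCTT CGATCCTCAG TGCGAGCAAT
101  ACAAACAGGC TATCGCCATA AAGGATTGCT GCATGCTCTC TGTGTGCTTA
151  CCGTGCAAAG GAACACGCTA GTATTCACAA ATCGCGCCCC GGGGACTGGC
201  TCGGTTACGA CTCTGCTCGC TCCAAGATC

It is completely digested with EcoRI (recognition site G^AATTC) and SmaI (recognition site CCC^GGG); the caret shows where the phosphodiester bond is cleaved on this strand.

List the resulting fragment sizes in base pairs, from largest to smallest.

EcoRI sites (GAATTC) start at positions 16, 23, 67.
EcoRI cuts after the first base of each site, so after positions 16, 23, 67.
The SmaI site (CCCGGG) starts at position 188.
SmaI cuts after base 3 of each site, so after position 190.
Combined cut positions: 16, 23, 67, 190.
Circular molecule, 4 cuts → 4 fragments:
  17–23 → 7 bp
  24–67 → 44 bp
  68–190 → 123 bp
  191–229 then 1–16 → 39 + 16 = 55 bp
Sorted largest to smallest: 123, 55, 44, 7 bp.

123, 55, 44, 7 bp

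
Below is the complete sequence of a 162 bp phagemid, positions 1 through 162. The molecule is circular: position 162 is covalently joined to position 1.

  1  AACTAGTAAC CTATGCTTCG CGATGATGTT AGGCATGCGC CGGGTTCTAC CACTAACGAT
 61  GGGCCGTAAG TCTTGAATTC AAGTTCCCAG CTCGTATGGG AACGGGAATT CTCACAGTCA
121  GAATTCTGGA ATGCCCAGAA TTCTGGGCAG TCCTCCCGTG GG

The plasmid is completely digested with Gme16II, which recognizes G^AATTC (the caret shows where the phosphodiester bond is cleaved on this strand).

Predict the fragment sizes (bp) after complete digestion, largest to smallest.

Gme16II sites (GAATTC) start at positions 75, 106, 121, 138.
Gme16II cuts after the first base of each site, so after positions 75, 106, 121, 138.
Circular molecule, 4 cuts → 4 fragments:
  76–106 → 31 bp
  107–121 → 15 bp
  122–138 → 17 bp
  139–162 then 1–75 → 24 + 75 = 99 bp
Sorted largest to smallest: 99, 31, 17, 15 bp.

99, 31, 17, 15 bp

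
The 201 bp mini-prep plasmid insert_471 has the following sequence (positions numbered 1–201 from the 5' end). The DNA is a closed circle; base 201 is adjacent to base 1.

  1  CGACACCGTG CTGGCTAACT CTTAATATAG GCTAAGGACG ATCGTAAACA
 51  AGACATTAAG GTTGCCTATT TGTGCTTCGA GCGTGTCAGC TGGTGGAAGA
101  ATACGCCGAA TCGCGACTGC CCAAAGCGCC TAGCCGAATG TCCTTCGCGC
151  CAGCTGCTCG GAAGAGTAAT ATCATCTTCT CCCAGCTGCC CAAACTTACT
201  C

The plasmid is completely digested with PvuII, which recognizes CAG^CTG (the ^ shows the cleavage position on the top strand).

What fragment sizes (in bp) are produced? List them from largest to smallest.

105, 64, 32 bp

PvuII sites (CAGCTG) start at positions 87, 151, 183.
PvuII cuts after base 3 of each site, so after positions 89, 153, 185.
Circular molecule, 3 cuts → 3 fragments:
  90–153 → 64 bp
  154–185 → 32 bp
  186–201 then 1–89 → 16 + 89 = 105 bp
Sorted largest to smallest: 105, 64, 32 bp.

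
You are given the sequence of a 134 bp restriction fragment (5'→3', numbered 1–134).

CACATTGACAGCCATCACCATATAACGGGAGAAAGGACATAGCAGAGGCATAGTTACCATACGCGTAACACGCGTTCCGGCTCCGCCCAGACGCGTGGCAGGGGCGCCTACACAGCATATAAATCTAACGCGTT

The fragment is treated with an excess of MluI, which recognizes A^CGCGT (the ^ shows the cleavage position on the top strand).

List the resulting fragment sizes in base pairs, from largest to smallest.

61, 37, 21, 9, 6 bp

MluI sites (ACGCGT) start at positions 61, 70, 91, 128.
MluI cuts after the first base of each site, so after positions 61, 70, 91, 128.
Linear molecule, 4 cuts → 5 fragments:
  1–61 → 61 bp
  62–70 → 9 bp
  71–91 → 21 bp
  92–128 → 37 bp
  129–134 → 6 bp
Sorted largest to smallest: 61, 37, 21, 9, 6 bp.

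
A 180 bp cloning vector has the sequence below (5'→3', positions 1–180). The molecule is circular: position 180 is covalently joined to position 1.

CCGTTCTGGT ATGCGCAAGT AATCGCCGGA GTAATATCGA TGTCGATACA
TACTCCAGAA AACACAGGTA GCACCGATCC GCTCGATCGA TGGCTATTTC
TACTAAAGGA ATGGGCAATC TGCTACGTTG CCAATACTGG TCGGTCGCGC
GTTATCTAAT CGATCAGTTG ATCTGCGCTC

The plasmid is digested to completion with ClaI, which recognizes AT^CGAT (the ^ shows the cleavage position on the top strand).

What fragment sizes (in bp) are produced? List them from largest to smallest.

ClaI sites (ATCGAT) start at positions 36, 86, 159.
ClaI cuts after base 2 of each site, so after positions 37, 87, 160.
Circular molecule, 3 cuts → 3 fragments:
  38–87 → 50 bp
  88–160 → 73 bp
  161–180 then 1–37 → 20 + 37 = 57 bp
Sorted largest to smallest: 73, 57, 50 bp.

73, 57, 50 bp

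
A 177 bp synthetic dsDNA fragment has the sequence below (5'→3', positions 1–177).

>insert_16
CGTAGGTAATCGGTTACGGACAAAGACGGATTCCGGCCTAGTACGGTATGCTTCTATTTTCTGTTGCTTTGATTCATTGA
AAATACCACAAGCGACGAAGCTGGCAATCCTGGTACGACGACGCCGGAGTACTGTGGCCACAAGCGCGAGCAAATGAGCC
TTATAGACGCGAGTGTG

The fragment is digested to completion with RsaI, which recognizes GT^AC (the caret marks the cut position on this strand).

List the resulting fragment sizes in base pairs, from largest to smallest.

72, 47, 42, 16 bp

RsaI sites (GTAC) start at positions 41, 113, 129.
RsaI cuts after base 2 of each site, so after positions 42, 114, 130.
Linear molecule, 3 cuts → 4 fragments:
  1–42 → 42 bp
  43–114 → 72 bp
  115–130 → 16 bp
  131–177 → 47 bp
Sorted largest to smallest: 72, 47, 42, 16 bp.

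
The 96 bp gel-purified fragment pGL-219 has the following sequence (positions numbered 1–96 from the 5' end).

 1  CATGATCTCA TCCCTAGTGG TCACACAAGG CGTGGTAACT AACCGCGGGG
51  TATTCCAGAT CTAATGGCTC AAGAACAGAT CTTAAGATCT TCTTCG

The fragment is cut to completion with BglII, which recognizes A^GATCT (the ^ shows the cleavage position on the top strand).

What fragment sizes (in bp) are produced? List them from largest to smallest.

57, 20, 11, 8 bp

BglII sites (AGATCT) start at positions 57, 77, 85.
BglII cuts after the first base of each site, so after positions 57, 77, 85.
Linear molecule, 3 cuts → 4 fragments:
  1–57 → 57 bp
  58–77 → 20 bp
  78–85 → 8 bp
  86–96 → 11 bp
Sorted largest to smallest: 57, 20, 11, 8 bp.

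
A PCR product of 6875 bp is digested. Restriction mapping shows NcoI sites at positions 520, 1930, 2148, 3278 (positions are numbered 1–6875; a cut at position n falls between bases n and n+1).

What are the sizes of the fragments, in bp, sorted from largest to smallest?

Linear molecule, 4 cuts → 5 fragments:
  520 − 0 = 520 bp
  1930 − 520 = 1410 bp
  2148 − 1930 = 218 bp
  3278 − 2148 = 1130 bp
  6875 − 3278 = 3597 bp
Sorted largest to smallest: 3597, 1410, 1130, 520, 218 bp.

3597, 1410, 1130, 520, 218 bp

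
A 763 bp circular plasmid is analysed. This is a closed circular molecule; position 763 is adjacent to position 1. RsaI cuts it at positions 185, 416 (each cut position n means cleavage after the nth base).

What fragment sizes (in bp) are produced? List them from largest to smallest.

Circular molecule, 2 cuts → 2 fragments:
  416 − 185 = 231 bp
  wrap: 763 − 416 + 185 = 532 bp
Sorted largest to smallest: 532, 231 bp.

532, 231 bp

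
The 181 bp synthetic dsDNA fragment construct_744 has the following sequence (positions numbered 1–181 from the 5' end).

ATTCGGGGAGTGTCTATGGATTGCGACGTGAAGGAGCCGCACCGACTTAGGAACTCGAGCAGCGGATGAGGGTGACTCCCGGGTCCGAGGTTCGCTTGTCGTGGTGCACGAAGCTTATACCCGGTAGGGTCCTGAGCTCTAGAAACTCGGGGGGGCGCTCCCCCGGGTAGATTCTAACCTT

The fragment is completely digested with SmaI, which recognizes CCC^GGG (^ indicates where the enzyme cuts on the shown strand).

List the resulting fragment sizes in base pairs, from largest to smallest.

SmaI sites (CCCGGG) start at positions 78, 162.
SmaI cuts after base 3 of each site, so after positions 80, 164.
Linear molecule, 2 cuts → 3 fragments:
  1–80 → 80 bp
  81–164 → 84 bp
  165–181 → 17 bp
Sorted largest to smallest: 84, 80, 17 bp.

84, 80, 17 bp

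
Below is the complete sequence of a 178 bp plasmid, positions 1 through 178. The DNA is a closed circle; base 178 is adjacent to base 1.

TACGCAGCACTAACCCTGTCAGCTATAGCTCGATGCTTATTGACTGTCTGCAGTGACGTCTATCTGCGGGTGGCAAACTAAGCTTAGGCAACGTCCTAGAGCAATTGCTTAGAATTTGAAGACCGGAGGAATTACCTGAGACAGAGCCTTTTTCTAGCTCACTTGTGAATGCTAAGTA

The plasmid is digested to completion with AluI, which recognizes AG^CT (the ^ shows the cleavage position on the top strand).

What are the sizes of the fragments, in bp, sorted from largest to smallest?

75, 54, 43, 6 bp

AluI sites (AGCT) start at positions 21, 27, 81, 156.
AluI cuts after base 2 of each site, so after positions 22, 28, 82, 157.
Circular molecule, 4 cuts → 4 fragments:
  23–28 → 6 bp
  29–82 → 54 bp
  83–157 → 75 bp
  158–178 then 1–22 → 21 + 22 = 43 bp
Sorted largest to smallest: 75, 54, 43, 6 bp.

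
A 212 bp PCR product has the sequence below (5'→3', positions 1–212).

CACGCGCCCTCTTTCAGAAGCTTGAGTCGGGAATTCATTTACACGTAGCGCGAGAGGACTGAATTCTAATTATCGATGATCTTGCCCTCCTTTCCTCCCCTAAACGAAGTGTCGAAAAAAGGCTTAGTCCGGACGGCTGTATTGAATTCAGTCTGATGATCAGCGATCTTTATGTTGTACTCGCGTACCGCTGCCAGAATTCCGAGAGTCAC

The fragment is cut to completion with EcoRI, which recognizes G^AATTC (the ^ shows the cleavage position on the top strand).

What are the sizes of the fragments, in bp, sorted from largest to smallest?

EcoRI sites (GAATTC) start at positions 31, 61, 144, 197.
EcoRI cuts after the first base of each site, so after positions 31, 61, 144, 197.
Linear molecule, 4 cuts → 5 fragments:
  1–31 → 31 bp
  32–61 → 30 bp
  62–144 → 83 bp
  145–197 → 53 bp
  198–212 → 15 bp
Sorted largest to smallest: 83, 53, 31, 30, 15 bp.

83, 53, 31, 30, 15 bp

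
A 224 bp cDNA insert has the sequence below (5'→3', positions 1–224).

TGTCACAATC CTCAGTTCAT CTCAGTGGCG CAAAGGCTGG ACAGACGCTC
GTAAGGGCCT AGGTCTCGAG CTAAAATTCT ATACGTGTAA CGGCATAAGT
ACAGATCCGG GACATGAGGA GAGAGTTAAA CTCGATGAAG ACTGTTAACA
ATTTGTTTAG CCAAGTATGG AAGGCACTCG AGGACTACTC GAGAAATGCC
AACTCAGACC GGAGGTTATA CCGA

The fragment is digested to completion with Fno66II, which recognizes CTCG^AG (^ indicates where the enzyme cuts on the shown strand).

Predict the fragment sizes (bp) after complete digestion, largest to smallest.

Fno66II sites (CTCGAG) start at positions 65, 177, 188.
Fno66II cuts after base 4 of each site, so after positions 68, 180, 191.
Linear molecule, 3 cuts → 4 fragments:
  1–68 → 68 bp
  69–180 → 112 bp
  181–191 → 11 bp
  192–224 → 33 bp
Sorted largest to smallest: 112, 68, 33, 11 bp.

112, 68, 33, 11 bp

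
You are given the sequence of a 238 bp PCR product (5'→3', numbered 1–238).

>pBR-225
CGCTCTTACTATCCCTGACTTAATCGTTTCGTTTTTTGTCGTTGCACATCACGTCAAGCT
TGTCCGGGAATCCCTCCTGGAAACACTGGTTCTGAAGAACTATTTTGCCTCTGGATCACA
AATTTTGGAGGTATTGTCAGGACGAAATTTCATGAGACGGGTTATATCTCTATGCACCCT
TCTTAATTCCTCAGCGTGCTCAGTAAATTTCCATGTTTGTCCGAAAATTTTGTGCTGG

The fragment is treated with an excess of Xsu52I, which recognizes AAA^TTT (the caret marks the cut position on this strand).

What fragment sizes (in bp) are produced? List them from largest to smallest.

122, 60, 25, 20, 11 bp

Xsu52I sites (AAATTT) start at positions 120, 145, 205, 225.
Xsu52I cuts after base 3 of each site, so after positions 122, 147, 207, 227.
Linear molecule, 4 cuts → 5 fragments:
  1–122 → 122 bp
  123–147 → 25 bp
  148–207 → 60 bp
  208–227 → 20 bp
  228–238 → 11 bp
Sorted largest to smallest: 122, 60, 25, 20, 11 bp.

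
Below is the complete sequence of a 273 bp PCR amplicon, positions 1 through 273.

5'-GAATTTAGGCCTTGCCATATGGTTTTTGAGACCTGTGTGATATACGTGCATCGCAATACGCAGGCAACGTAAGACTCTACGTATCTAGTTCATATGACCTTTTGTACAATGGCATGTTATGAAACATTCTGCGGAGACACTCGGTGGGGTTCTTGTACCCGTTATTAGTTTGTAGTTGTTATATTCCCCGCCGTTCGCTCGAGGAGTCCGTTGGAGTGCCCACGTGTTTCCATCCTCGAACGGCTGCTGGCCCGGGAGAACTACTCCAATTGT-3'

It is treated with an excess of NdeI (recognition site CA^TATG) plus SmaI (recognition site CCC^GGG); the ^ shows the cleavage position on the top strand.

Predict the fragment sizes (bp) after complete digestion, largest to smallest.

NdeI sites (CATATG) start at positions 16, 91.
NdeI cuts after base 2 of each site, so after positions 17, 92.
The SmaI site (CCCGGG) starts at position 251.
SmaI cuts after base 3 of each site, so after position 253.
Combined cut positions: 17, 92, 253.
Linear molecule, 3 cuts → 4 fragments:
  1–17 → 17 bp
  18–92 → 75 bp
  93–253 → 161 bp
  254–273 → 20 bp
Sorted largest to smallest: 161, 75, 20, 17 bp.

161, 75, 20, 17 bp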